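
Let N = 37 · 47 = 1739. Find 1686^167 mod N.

485

Mod 37: 1686 ≡ 21; by Fermat, exponent reduces to 167 mod 36 = 23; 21^23 ≡ 4 (mod 37).
Mod 47: 1686 ≡ 41; by Fermat, exponent reduces to 167 mod 46 = 29; 41^29 ≡ 15 (mod 47).
Combine by CRT: x ≡ 4 (mod 37), x ≡ 15 (mod 47) ⇒ x ≡ 485 (mod 1739).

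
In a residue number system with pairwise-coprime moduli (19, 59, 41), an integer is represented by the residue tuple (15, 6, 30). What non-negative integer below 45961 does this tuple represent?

From x ≡ 15 (mod 19) write x = 15 + 19t. Substituting into x ≡ 6 (mod 59) gives 19t ≡ 50 (mod 59), and since 19⁻¹ ≡ 28 (mod 59), t ≡ 43. Hence x ≡ 15 + 19·43 = 832 (mod 1121).
From x ≡ 832 (mod 1121) write x = 832 + 1121t. Substituting into x ≡ 30 (mod 41) gives 1121t ≡ 18 (mod 41), and since 14⁻¹ ≡ 3 (mod 41), t ≡ 13. Hence x ≡ 832 + 1121·13 = 15405 (mod 45961).

15405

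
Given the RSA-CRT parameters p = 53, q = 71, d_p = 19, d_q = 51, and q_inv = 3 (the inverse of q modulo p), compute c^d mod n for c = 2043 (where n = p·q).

3682

m₁ = c^(d_p) mod p: c ≡ 29 (mod 53), and 29^19 mod 53 = 25.
m₂ = c^(d_q) mod q: c ≡ 55 (mod 71), and 55^51 mod 71 = 61.
h = q_inv·(m₁ − m₂) mod p = 3·(25 − 61) mod 53 = 51.
m = m₂ + h·q = 61 + 51·71 = 3682.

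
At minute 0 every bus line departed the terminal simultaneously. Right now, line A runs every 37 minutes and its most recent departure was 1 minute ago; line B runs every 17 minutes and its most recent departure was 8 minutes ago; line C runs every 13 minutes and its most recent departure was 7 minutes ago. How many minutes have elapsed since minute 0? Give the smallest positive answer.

4700

The moduli are pairwise coprime; N = 37·17·13 = 8177.
N/37 = 221; 221 ≡ 36 (mod 37); 36·36 ≡ 1, so inverse 36.
N/17 = 481; 481 ≡ 5 (mod 17); 5·7 ≡ 1, so inverse 7.
N/13 = 629; 629 ≡ 5 (mod 13); 5·8 ≡ 1, so inverse 8.
t ≡ 1·221·36 + 8·481·7 + 7·629·8 = 70116.
70116 mod 8177 = 4700.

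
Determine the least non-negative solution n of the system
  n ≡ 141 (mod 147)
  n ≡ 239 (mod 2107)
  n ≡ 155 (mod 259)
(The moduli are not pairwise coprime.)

gcd(147, 2107) = 49 and 49 | (239 − 141), so the pair is consistent; merging gives n ≡ 2346 (mod 6321), where 6321 = lcm(147, 2107).
gcd(6321, 259) = 7 and 7 | (155 − 2346), so the pair is consistent; merging gives n ≡ 166692 (mod 233877), where 233877 = lcm(6321, 259).
The solution is unique modulo lcm(147, 2107, 259) = 233877.

166692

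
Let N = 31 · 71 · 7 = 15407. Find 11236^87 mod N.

Mod 31: 11236 ≡ 14; by Fermat, exponent reduces to 87 mod 30 = 27; 14^27 ≡ 2 (mod 31).
Mod 71: 11236 ≡ 18; by Fermat, exponent reduces to 87 mod 70 = 17; 18^17 ≡ 2 (mod 71).
Mod 7: 11236 ≡ 1; by Fermat, exponent reduces to 87 mod 6 = 3; 1^3 ≡ 1 (mod 7).
Combine by CRT: x ≡ 2 (mod 31), x ≡ 2 (mod 71), x ≡ 1 (mod 7) ⇒ x ≡ 4404 (mod 15407).

4404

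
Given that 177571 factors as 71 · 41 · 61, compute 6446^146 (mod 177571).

Mod 71: 6446 ≡ 56; by Fermat, exponent reduces to 146 mod 70 = 6; 56^6 ≡ 24 (mod 71).
Mod 41: 6446 ≡ 9; by Fermat, exponent reduces to 146 mod 40 = 26; 9^26 ≡ 40 (mod 41).
Mod 61: 6446 ≡ 41; by Fermat, exponent reduces to 146 mod 60 = 26; 41^26 ≡ 20 (mod 61).
Combine by CRT: x ≡ 24 (mod 71), x ≡ 40 (mod 41), x ≡ 20 (mod 61) ⇒ x ≡ 157644 (mod 177571).

157644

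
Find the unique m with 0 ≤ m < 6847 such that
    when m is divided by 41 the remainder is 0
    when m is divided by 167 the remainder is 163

2501

Combine the congruences pairwise.
From m ≡ 0 (mod 41) write m = 0 + 41t. Substituting into m ≡ 163 (mod 167) gives 41t ≡ 163 (mod 167), and since 41⁻¹ ≡ 110 (mod 167), t ≡ 61. Hence m ≡ 0 + 41·61 = 2501 (mod 6847).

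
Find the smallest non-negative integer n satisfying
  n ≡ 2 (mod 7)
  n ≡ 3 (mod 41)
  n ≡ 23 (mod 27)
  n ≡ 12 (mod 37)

207545

From n ≡ 2 (mod 7) write n = 2 + 7t. Substituting into n ≡ 3 (mod 41) gives 7t ≡ 1 (mod 41), and since 7⁻¹ ≡ 6 (mod 41), t ≡ 6. Hence n ≡ 2 + 7·6 = 44 (mod 287).
From n ≡ 44 (mod 287) write n = 44 + 287t. Substituting into n ≡ 23 (mod 27) gives 287t ≡ 6 (mod 27), and since 17⁻¹ ≡ 8 (mod 27), t ≡ 21. Hence n ≡ 44 + 287·21 = 6071 (mod 7749).
From n ≡ 6071 (mod 7749) write n = 6071 + 7749t. Substituting into n ≡ 12 (mod 37) gives 7749t ≡ 9 (mod 37), and since 16⁻¹ ≡ 7 (mod 37), t ≡ 26. Hence n ≡ 6071 + 7749·26 = 207545 (mod 286713).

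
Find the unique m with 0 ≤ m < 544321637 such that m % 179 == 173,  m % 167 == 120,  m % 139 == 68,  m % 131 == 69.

53764434

From m ≡ 173 (mod 179) write m = 173 + 179t. Substituting into m ≡ 120 (mod 167) gives 179t ≡ 114 (mod 167), and since 12⁻¹ ≡ 14 (mod 167), t ≡ 93. Hence m ≡ 173 + 179·93 = 16820 (mod 29893).
From m ≡ 16820 (mod 29893) write m = 16820 + 29893t. Substituting into m ≡ 68 (mod 139) gives 29893t ≡ 67 (mod 139), and since 8⁻¹ ≡ 87 (mod 139), t ≡ 130. Hence m ≡ 16820 + 29893·130 = 3902910 (mod 4155127).
From m ≡ 3902910 (mod 4155127) write m = 3902910 + 4155127t. Substituting into m ≡ 69 (mod 131) gives 4155127t ≡ 42 (mod 131), and since 69⁻¹ ≡ 19 (mod 131), t ≡ 12. Hence m ≡ 3902910 + 4155127·12 = 53764434 (mod 544321637).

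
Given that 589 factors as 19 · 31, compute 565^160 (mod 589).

149

Mod 19: 565 ≡ 14; by Fermat, exponent reduces to 160 mod 18 = 16; 14^16 ≡ 16 (mod 19).
Mod 31: 565 ≡ 7; by Fermat, exponent reduces to 160 mod 30 = 10; 7^10 ≡ 25 (mod 31).
Combine by CRT: x ≡ 16 (mod 19), x ≡ 25 (mod 31) ⇒ x ≡ 149 (mod 589).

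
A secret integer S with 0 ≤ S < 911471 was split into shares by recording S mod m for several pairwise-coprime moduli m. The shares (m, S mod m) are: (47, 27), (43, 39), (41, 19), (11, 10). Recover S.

810589

Combine the congruences pairwise.
From S ≡ 27 (mod 47) write S = 27 + 47t. Substituting into S ≡ 39 (mod 43) gives 47t ≡ 12 (mod 43), and since 4⁻¹ ≡ 11 (mod 43), t ≡ 3. Hence S ≡ 27 + 47·3 = 168 (mod 2021).
From S ≡ 168 (mod 2021) write S = 168 + 2021t. Substituting into S ≡ 19 (mod 41) gives 2021t ≡ 15 (mod 41), and since 12⁻¹ ≡ 24 (mod 41), t ≡ 32. Hence S ≡ 168 + 2021·32 = 64840 (mod 82861).
From S ≡ 64840 (mod 82861) write S = 64840 + 82861t. Substituting into S ≡ 10 (mod 11) gives 82861t ≡ 4 (mod 11), and since 9⁻¹ ≡ 5 (mod 11), t ≡ 9. Hence S ≡ 64840 + 82861·9 = 810589 (mod 911471).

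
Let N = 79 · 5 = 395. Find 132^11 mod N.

188

Mod 79: 132 ≡ 53; 53^11 ≡ 30 (mod 79).
Mod 5: 132 ≡ 2; by Fermat, exponent reduces to 11 mod 4 = 3; 2^3 ≡ 3 (mod 5).
Combine by CRT: x ≡ 30 (mod 79), x ≡ 3 (mod 5) ⇒ x ≡ 188 (mod 395).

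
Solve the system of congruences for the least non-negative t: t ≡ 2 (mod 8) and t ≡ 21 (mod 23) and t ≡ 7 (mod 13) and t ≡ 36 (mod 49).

From t ≡ 2 (mod 8) write t = 2 + 8s. Substituting into t ≡ 21 (mod 23) gives 8s ≡ 19 (mod 23), and since 8⁻¹ ≡ 3 (mod 23), s ≡ 11. Hence t ≡ 2 + 8·11 = 90 (mod 184).
From t ≡ 90 (mod 184) write t = 90 + 184s. Substituting into t ≡ 7 (mod 13) gives 184s ≡ 8 (mod 13), and since 2⁻¹ ≡ 7 (mod 13), s ≡ 4. Hence t ≡ 90 + 184·4 = 826 (mod 2392).
From t ≡ 826 (mod 2392) write t = 826 + 2392s. Substituting into t ≡ 36 (mod 49) gives 2392s ≡ 43 (mod 49), and since 40⁻¹ ≡ 38 (mod 49), s ≡ 17. Hence t ≡ 826 + 2392·17 = 41490 (mod 117208).

41490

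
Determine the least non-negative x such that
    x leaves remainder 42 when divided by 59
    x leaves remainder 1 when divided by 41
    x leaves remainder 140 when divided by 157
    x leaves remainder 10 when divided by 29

The moduli are pairwise coprime; N = 59·41·157·29 = 11013707.
N/59 = 186673; 186673 ≡ 56 (mod 59); 56·39 ≡ 1, so inverse 39.
N/41 = 268627; 268627 ≡ 36 (mod 41); 36·8 ≡ 1, so inverse 8.
N/157 = 70151; 70151 ≡ 129 (mod 157); 129·28 ≡ 1, so inverse 28.
N/29 = 379783; 379783 ≡ 28 (mod 29); 28·28 ≡ 1, so inverse 28.
x ≡ 42·186673·39 + 1·268627·8 + 140·70151·28 + 10·379783·28 = 689250550.
689250550 mod 11013707 = 6400716.

6400716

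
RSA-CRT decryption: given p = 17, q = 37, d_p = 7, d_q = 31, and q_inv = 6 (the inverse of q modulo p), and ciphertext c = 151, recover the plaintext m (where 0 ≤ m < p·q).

m₁ = c^(d_p) mod p: c ≡ 15 (mod 17), and 15^7 mod 17 = 8.
m₂ = c^(d_q) mod q: c ≡ 3 (mod 37), and 3^31 mod 37 = 30.
h = q_inv·(m₁ − m₂) mod p = 6·(8 − 30) mod 17 = 4.
m = m₂ + h·q = 30 + 4·37 = 178.

178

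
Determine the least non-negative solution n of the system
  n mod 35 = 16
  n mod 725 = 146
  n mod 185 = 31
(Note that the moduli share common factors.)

14646

gcd(35, 725) = 5 and 5 | (146 − 16), so the pair is consistent; merging gives n ≡ 4496 (mod 5075), where 5075 = lcm(35, 725).
gcd(5075, 185) = 5 and 5 | (31 − 4496), so the pair is consistent; merging gives n ≡ 14646 (mod 187775), where 187775 = lcm(5075, 185).
The solution is unique modulo lcm(35, 725, 185) = 187775.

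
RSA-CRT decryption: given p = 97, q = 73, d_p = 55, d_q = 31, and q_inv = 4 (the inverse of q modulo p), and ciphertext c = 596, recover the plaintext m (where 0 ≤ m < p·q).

6678

m₁ = c^(d_p) mod p: c ≡ 14 (mod 97), and 14^55 mod 97 = 82.
m₂ = c^(d_q) mod q: c ≡ 12 (mod 73), and 12^31 mod 73 = 35.
h = q_inv·(m₁ − m₂) mod p = 4·(82 − 35) mod 97 = 91.
m = m₂ + h·q = 35 + 91·73 = 6678.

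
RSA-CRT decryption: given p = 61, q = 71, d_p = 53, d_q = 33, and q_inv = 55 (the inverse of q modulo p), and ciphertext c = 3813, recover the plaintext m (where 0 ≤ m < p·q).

1226

m₁ = c^(d_p) mod p: c ≡ 31 (mod 61), and 31^53 mod 61 = 6.
m₂ = c^(d_q) mod q: c ≡ 50 (mod 71), and 50^33 mod 71 = 19.
h = q_inv·(m₁ − m₂) mod p = 55·(6 − 19) mod 61 = 17.
m = m₂ + h·q = 19 + 17·71 = 1226.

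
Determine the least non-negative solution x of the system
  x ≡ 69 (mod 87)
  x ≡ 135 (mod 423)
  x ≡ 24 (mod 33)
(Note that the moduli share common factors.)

gcd(87, 423) = 3 and 3 | (135 − 69), so the pair is consistent; merging gives x ≡ 8595 (mod 12267), where 12267 = lcm(87, 423).
gcd(12267, 33) = 3 and 3 | (24 − 8595), so the pair is consistent; merging gives x ≡ 131265 (mod 134937), where 134937 = lcm(12267, 33).
The solution is unique modulo lcm(87, 423, 33) = 134937.

131265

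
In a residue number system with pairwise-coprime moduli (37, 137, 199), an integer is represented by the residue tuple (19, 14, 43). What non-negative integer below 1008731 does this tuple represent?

The moduli are pairwise coprime; N = 37·137·199 = 1008731.
N/37 = 27263; 27263 ≡ 31 (mod 37); 31·6 ≡ 1, so inverse 6.
N/137 = 7363; 7363 ≡ 102 (mod 137); 102·90 ≡ 1, so inverse 90.
N/199 = 5069; 5069 ≡ 94 (mod 199); 94·36 ≡ 1, so inverse 36.
x ≡ 19·27263·6 + 14·7363·90 + 43·5069·36 = 20232174.
20232174 mod 1008731 = 57554.

57554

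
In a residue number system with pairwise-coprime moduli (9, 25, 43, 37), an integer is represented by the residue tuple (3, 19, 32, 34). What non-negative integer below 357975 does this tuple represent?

The moduli are pairwise coprime; N = 9·25·43·37 = 357975.
N/9 = 39775; 39775 ≡ 4 (mod 9); 4·7 ≡ 1, so inverse 7.
N/25 = 14319; 14319 ≡ 19 (mod 25); 19·4 ≡ 1, so inverse 4.
N/43 = 8325; 8325 ≡ 26 (mod 43); 26·5 ≡ 1, so inverse 5.
N/37 = 9675; 9675 ≡ 18 (mod 37); 18·35 ≡ 1, so inverse 35.
x ≡ 3·39775·7 + 19·14319·4 + 32·8325·5 + 34·9675·35 = 14768769.
14768769 mod 357975 = 91794.

91794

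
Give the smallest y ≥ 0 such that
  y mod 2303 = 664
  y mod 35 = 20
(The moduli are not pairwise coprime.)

gcd(2303, 35) = 7 and 7 | (20 − 664), so the pair is consistent; merging gives y ≡ 5270 (mod 11515), where 11515 = lcm(2303, 35).
The solution is unique modulo lcm(2303, 35) = 11515.

5270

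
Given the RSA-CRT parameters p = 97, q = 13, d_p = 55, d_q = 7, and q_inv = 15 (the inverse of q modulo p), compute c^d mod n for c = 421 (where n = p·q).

632

m₁ = c^(d_p) mod p: c ≡ 33 (mod 97), and 33^55 mod 97 = 50.
m₂ = c^(d_q) mod q: c ≡ 5 (mod 13), and 5^7 mod 13 = 8.
h = q_inv·(m₁ − m₂) mod p = 15·(50 − 8) mod 97 = 48.
m = m₂ + h·q = 8 + 48·13 = 632.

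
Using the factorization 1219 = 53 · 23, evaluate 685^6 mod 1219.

1181

Mod 53: 685 ≡ 49; 49^6 ≡ 15 (mod 53).
Mod 23: 685 ≡ 18; 18^6 ≡ 8 (mod 23).
Combine by CRT: x ≡ 15 (mod 53), x ≡ 8 (mod 23) ⇒ x ≡ 1181 (mod 1219).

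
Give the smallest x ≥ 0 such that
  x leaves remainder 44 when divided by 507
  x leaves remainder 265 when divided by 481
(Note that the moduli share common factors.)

13733

Combine the congruences pairwise.
gcd(507, 481) = 13 and 13 | (265 − 44), so the pair is consistent; merging gives x ≡ 13733 (mod 18759), where 18759 = lcm(507, 481).
The solution is unique modulo lcm(507, 481) = 18759.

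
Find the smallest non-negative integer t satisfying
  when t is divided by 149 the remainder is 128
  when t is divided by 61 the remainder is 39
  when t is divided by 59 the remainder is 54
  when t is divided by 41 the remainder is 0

The moduli are pairwise coprime; N = 149·61·59·41 = 21986291.
N/149 = 147559; 147559 ≡ 49 (mod 149); 49·73 ≡ 1, so inverse 73.
N/61 = 360431; 360431 ≡ 43 (mod 61); 43·44 ≡ 1, so inverse 44.
N/59 = 372649; 372649 ≡ 5 (mod 59); 5·12 ≡ 1, so inverse 12.
N/41 = 536251; 536251 ≡ 12 (mod 41); 12·24 ≡ 1, so inverse 24.
t ≡ 128·147559·73 + 39·360431·44 + 54·372649·12 + 0·536251·24 = 2238767444.
2238767444 mod 21986291 = 18152053.

18152053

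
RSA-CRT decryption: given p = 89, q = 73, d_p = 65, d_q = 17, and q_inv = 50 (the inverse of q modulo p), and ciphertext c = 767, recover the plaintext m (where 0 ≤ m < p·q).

m₁ = c^(d_p) mod p: c ≡ 55 (mod 89), and 55^65 mod 89 = 55.
m₂ = c^(d_q) mod q: c ≡ 37 (mod 73), and 37^17 mod 73 = 2.
h = q_inv·(m₁ − m₂) mod p = 50·(55 − 2) mod 89 = 69.
m = m₂ + h·q = 2 + 69·73 = 5039.

5039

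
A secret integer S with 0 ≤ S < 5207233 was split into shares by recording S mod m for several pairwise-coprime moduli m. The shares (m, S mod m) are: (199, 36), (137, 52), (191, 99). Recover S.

3759743

From S ≡ 36 (mod 199) write S = 36 + 199t. Substituting into S ≡ 52 (mod 137) gives 199t ≡ 16 (mod 137), and since 62⁻¹ ≡ 42 (mod 137), t ≡ 124. Hence S ≡ 36 + 199·124 = 24712 (mod 27263).
From S ≡ 24712 (mod 27263) write S = 24712 + 27263t. Substituting into S ≡ 99 (mod 191) gives 27263t ≡ 26 (mod 191), and since 141⁻¹ ≡ 42 (mod 191), t ≡ 137. Hence S ≡ 24712 + 27263·137 = 3759743 (mod 5207233).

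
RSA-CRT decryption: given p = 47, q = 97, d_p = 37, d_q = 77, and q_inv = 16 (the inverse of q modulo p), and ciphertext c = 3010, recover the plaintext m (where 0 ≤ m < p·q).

921

m₁ = c^(d_p) mod p: c ≡ 2 (mod 47), and 2^37 mod 47 = 28.
m₂ = c^(d_q) mod q: c ≡ 3 (mod 97), and 3^77 mod 97 = 48.
h = q_inv·(m₁ − m₂) mod p = 16·(28 − 48) mod 47 = 9.
m = m₂ + h·q = 48 + 9·97 = 921.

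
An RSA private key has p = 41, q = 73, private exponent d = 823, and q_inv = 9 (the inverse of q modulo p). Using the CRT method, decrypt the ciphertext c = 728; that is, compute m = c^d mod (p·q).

d_p = d mod (p−1) = 823 mod 40 = 23; d_q = d mod (q−1) = 31.
m₁ = c^(d_p) mod p: c ≡ 31 (mod 41), and 31^23 mod 41 = 25.
m₂ = c^(d_q) mod q: c ≡ 71 (mod 73), and 71^31 mod 73 = 57.
h = q_inv·(m₁ − m₂) mod p = 9·(25 − 57) mod 41 = 40.
m = m₂ + h·q = 57 + 40·73 = 2977.

2977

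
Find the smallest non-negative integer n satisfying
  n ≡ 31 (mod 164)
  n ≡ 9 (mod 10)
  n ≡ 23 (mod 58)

gcd(164, 10) = 2 and 2 | (9 − 31), so the pair is consistent; merging gives n ≡ 359 (mod 820), where 820 = lcm(164, 10).
gcd(820, 58) = 2 and 2 | (23 − 359), so the pair is consistent; merging gives n ≡ 13479 (mod 23780), where 23780 = lcm(820, 58).
The solution is unique modulo lcm(164, 10, 58) = 23780.

13479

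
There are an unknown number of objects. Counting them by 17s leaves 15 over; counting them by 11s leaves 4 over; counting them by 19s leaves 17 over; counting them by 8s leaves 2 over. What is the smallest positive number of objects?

The moduli are pairwise coprime; M = 17·11·19·8 = 28424.
M/17 = 1672; 1672 ≡ 6 (mod 17); 6·3 ≡ 1, so inverse 3.
M/11 = 2584; 2584 ≡ 10 (mod 11); 10·10 ≡ 1, so inverse 10.
M/19 = 1496; 1496 ≡ 14 (mod 19); 14·15 ≡ 1, so inverse 15.
M/8 = 3553; 3553 ≡ 1 (mod 8), inverse 1.
N ≡ 15·1672·3 + 4·2584·10 + 17·1496·15 + 2·3553·1 = 567186.
567186 mod 28424 = 27130.

27130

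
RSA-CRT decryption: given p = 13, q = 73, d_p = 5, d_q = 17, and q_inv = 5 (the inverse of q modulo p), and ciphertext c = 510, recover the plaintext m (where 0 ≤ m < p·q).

802

m₁ = c^(d_p) mod p: c ≡ 3 (mod 13), and 3^5 mod 13 = 9.
m₂ = c^(d_q) mod q: c ≡ 72 (mod 73), and 72^17 mod 73 = 72.
h = q_inv·(m₁ − m₂) mod p = 5·(9 − 72) mod 13 = 10.
m = m₂ + h·q = 72 + 10·73 = 802.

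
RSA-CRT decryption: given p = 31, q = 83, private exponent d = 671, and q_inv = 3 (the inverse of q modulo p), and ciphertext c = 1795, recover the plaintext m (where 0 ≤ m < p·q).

d_p = d mod (p−1) = 671 mod 30 = 11; d_q = d mod (q−1) = 15.
m₁ = c^(d_p) mod p: c ≡ 28 (mod 31), and 28^11 mod 31 = 18.
m₂ = c^(d_q) mod q: c ≡ 52 (mod 83), and 52^15 mod 83 = 57.
h = q_inv·(m₁ − m₂) mod p = 3·(18 − 57) mod 31 = 7.
m = m₂ + h·q = 57 + 7·83 = 638.

638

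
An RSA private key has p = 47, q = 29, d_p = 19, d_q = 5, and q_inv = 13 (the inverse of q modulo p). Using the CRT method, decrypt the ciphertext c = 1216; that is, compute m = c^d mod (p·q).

1215

m₁ = c^(d_p) mod p: c ≡ 41 (mod 47), and 41^19 mod 47 = 40.
m₂ = c^(d_q) mod q: c ≡ 27 (mod 29), and 27^5 mod 29 = 26.
h = q_inv·(m₁ − m₂) mod p = 13·(40 − 26) mod 47 = 41.
m = m₂ + h·q = 26 + 41·29 = 1215.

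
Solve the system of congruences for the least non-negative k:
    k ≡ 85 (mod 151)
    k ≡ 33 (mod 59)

387

From k ≡ 85 (mod 151) write k = 85 + 151t. Substituting into k ≡ 33 (mod 59) gives 151t ≡ 7 (mod 59), and since 33⁻¹ ≡ 34 (mod 59), t ≡ 2. Hence k ≡ 85 + 151·2 = 387 (mod 8909).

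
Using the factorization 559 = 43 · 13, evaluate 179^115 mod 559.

179

Mod 43: 179 ≡ 7; by Fermat, exponent reduces to 115 mod 42 = 31; 7^31 ≡ 7 (mod 43).
Mod 13: 179 ≡ 10; by Fermat, exponent reduces to 115 mod 12 = 7; 10^7 ≡ 10 (mod 13).
Combine by CRT: x ≡ 7 (mod 43), x ≡ 10 (mod 13) ⇒ x ≡ 179 (mod 559).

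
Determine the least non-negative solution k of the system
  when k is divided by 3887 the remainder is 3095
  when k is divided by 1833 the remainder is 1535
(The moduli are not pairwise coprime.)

201332

gcd(3887, 1833) = 13 and 13 | (1535 − 3095), so the pair is consistent; merging gives k ≡ 201332 (mod 548067), where 548067 = lcm(3887, 1833).
The solution is unique modulo lcm(3887, 1833) = 548067.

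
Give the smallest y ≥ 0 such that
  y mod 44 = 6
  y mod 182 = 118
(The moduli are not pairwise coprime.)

3394

Combine the congruences pairwise.
gcd(44, 182) = 2 and 2 | (118 − 6), so the pair is consistent; merging gives y ≡ 3394 (mod 4004), where 4004 = lcm(44, 182).
The solution is unique modulo lcm(44, 182) = 4004.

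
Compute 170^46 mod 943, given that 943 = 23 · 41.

449

Mod 23: 170 ≡ 9; by Fermat, exponent reduces to 46 mod 22 = 2; 9^2 ≡ 12 (mod 23).
Mod 41: 170 ≡ 6; by Fermat, exponent reduces to 46 mod 40 = 6; 6^6 ≡ 39 (mod 41).
Combine by CRT: x ≡ 12 (mod 23), x ≡ 39 (mod 41) ⇒ x ≡ 449 (mod 943).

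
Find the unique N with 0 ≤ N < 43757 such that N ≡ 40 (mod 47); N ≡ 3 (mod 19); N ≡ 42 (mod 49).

27629

The moduli are pairwise coprime; M = 47·19·49 = 43757.
M/47 = 931; 931 ≡ 38 (mod 47); 38·26 ≡ 1, so inverse 26.
M/19 = 2303; 2303 ≡ 4 (mod 19); 4·5 ≡ 1, so inverse 5.
M/49 = 893; 893 ≡ 11 (mod 49); 11·9 ≡ 1, so inverse 9.
N ≡ 40·931·26 + 3·2303·5 + 42·893·9 = 1340339.
1340339 mod 43757 = 27629.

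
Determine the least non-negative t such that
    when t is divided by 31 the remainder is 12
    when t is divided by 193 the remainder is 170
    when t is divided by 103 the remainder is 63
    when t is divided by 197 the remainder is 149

39267371

The moduli are pairwise coprime; N = 31·193·103·197 = 121401053.
N/31 = 3916163; 3916163 ≡ 26 (mod 31); 26·6 ≡ 1, so inverse 6.
N/193 = 629021; 629021 ≡ 34 (mod 193); 34·176 ≡ 1, so inverse 176.
N/103 = 1178651; 1178651 ≡ 22 (mod 103); 22·89 ≡ 1, so inverse 89.
N/197 = 616249; 616249 ≡ 33 (mod 197); 33·6 ≡ 1, so inverse 6.
t ≡ 12·3916163·6 + 170·629021·176 + 63·1178651·89 + 149·616249·6 = 26261894819.
26261894819 mod 121401053 = 39267371.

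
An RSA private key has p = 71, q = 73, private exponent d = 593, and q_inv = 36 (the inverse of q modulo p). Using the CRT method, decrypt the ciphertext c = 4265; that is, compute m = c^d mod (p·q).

5095

d_p = d mod (p−1) = 593 mod 70 = 33; d_q = d mod (q−1) = 17.
m₁ = c^(d_p) mod p: c ≡ 5 (mod 71), and 5^33 mod 71 = 54.
m₂ = c^(d_q) mod q: c ≡ 31 (mod 73), and 31^17 mod 73 = 58.
h = q_inv·(m₁ − m₂) mod p = 36·(54 − 58) mod 71 = 69.
m = m₂ + h·q = 58 + 69·73 = 5095.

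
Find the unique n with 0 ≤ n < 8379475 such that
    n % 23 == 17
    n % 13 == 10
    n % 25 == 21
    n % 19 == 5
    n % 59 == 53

The moduli are pairwise coprime; M = 23·13·25·19·59 = 8379475.
M/23 = 364325; 364325 ≡ 5 (mod 23); 5·14 ≡ 1, so inverse 14.
M/13 = 644575; 644575 ≡ 9 (mod 13); 9·3 ≡ 1, so inverse 3.
M/25 = 335179; 335179 ≡ 4 (mod 25); 4·19 ≡ 1, so inverse 19.
M/19 = 441025; 441025 ≡ 16 (mod 19); 16·6 ≡ 1, so inverse 6.
M/59 = 142025; 142025 ≡ 12 (mod 59); 12·5 ≡ 1, so inverse 5.
n ≡ 17·364325·14 + 10·644575·3 + 21·335179·19 + 5·441025·6 + 53·142025·5 = 290650396.
290650396 mod 8379475 = 5748246.

5748246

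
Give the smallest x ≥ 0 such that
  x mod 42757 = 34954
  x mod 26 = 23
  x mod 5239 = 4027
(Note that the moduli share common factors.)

gcd(42757, 26) = 13 and 13 | (23 − 34954), so the pair is consistent; merging gives x ≡ 77711 (mod 85514), where 85514 = lcm(42757, 26).
gcd(85514, 5239) = 169 and 169 | (4027 − 77711), so the pair is consistent; merging gives x ≡ 590795 (mod 2650934), where 2650934 = lcm(85514, 5239).
The solution is unique modulo lcm(42757, 26, 5239) = 2650934.

590795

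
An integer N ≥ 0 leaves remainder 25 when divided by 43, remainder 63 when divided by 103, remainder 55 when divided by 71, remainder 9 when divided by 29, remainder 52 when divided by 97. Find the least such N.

395821647

The moduli are pairwise coprime; M = 43·103·71·29·97 = 884573167.
M/43 = 20571469; 20571469 ≡ 11 (mod 43); 11·4 ≡ 1, so inverse 4.
M/103 = 8588089; 8588089 ≡ 52 (mod 103); 52·2 ≡ 1, so inverse 2.
M/71 = 12458777; 12458777 ≡ 52 (mod 71); 52·56 ≡ 1, so inverse 56.
M/29 = 30502523; 30502523 ≡ 4 (mod 29); 4·22 ≡ 1, so inverse 22.
M/97 = 9119311; 9119311 ≡ 50 (mod 97); 50·33 ≡ 1, so inverse 33.
N ≡ 25·20571469·4 + 63·8588089·2 + 55·12458777·56 + 9·30502523·22 + 52·9119311·33 = 63200516504.
63200516504 mod 884573167 = 395821647.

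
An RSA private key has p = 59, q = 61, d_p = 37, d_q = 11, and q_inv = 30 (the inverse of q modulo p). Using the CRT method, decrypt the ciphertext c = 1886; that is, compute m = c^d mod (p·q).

728

m₁ = c^(d_p) mod p: c ≡ 57 (mod 59), and 57^37 mod 59 = 20.
m₂ = c^(d_q) mod q: c ≡ 56 (mod 61), and 56^11 mod 61 = 57.
h = q_inv·(m₁ − m₂) mod p = 30·(20 − 57) mod 59 = 11.
m = m₂ + h·q = 57 + 11·61 = 728.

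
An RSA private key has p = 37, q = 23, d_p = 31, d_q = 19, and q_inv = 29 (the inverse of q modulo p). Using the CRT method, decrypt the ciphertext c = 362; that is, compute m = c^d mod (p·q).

304

m₁ = c^(d_p) mod p: c ≡ 29 (mod 37), and 29^31 mod 37 = 8.
m₂ = c^(d_q) mod q: c ≡ 17 (mod 23), and 17^19 mod 23 = 5.
h = q_inv·(m₁ − m₂) mod p = 29·(8 − 5) mod 37 = 13.
m = m₂ + h·q = 5 + 13·23 = 304.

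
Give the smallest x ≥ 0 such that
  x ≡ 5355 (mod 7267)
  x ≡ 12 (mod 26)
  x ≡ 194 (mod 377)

303302

gcd(7267, 26) = 13 and 13 | (12 − 5355), so the pair is consistent; merging gives x ≡ 12622 (mod 14534), where 14534 = lcm(7267, 26).
gcd(14534, 377) = 13 and 13 | (194 − 12622), so the pair is consistent; merging gives x ≡ 303302 (mod 421486), where 421486 = lcm(14534, 377).
The solution is unique modulo lcm(7267, 26, 377) = 421486.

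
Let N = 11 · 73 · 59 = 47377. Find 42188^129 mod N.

34599

Mod 11: 42188 ≡ 3; by Fermat, exponent reduces to 129 mod 10 = 9; 3^9 ≡ 4 (mod 11).
Mod 73: 42188 ≡ 67; by Fermat, exponent reduces to 129 mod 72 = 57; 67^57 ≡ 70 (mod 73).
Mod 59: 42188 ≡ 3; by Fermat, exponent reduces to 129 mod 58 = 13; 3^13 ≡ 25 (mod 59).
Combine by CRT: x ≡ 4 (mod 11), x ≡ 70 (mod 73), x ≡ 25 (mod 59) ⇒ x ≡ 34599 (mod 47377).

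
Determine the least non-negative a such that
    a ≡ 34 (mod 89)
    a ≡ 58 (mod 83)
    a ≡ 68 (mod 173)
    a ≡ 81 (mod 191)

The moduli are pairwise coprime; N = 89·83·173·191 = 244088641.
N/89 = 2742569; 2742569 ≡ 34 (mod 89); 34·55 ≡ 1, so inverse 55.
N/83 = 2940827; 2940827 ≡ 54 (mod 83); 54·20 ≡ 1, so inverse 20.
N/173 = 1410917; 1410917 ≡ 102 (mod 173); 102·134 ≡ 1, so inverse 134.
N/191 = 1277951; 1277951 ≡ 161 (mod 191); 161·70 ≡ 1, so inverse 70.
a ≡ 34·2742569·55 + 58·2940827·20 + 68·1410917·134 + 81·1277951·70 = 28642221224.
28642221224 mod 244088641 = 83850227.

83850227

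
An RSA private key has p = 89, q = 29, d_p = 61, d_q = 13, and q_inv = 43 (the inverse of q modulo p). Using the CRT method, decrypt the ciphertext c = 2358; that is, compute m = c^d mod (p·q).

m₁ = c^(d_p) mod p: c ≡ 44 (mod 89), and 44^61 mod 89 = 57.
m₂ = c^(d_q) mod q: c ≡ 9 (mod 29), and 9^13 mod 29 = 13.
h = q_inv·(m₁ − m₂) mod p = 43·(57 − 13) mod 89 = 23.
m = m₂ + h·q = 13 + 23·29 = 680.

680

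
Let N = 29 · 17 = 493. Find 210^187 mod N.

277

Mod 29: 210 ≡ 7; by Fermat, exponent reduces to 187 mod 28 = 19; 7^19 ≡ 16 (mod 29).
Mod 17: 210 ≡ 6; by Fermat, exponent reduces to 187 mod 16 = 11; 6^11 ≡ 5 (mod 17).
Combine by CRT: x ≡ 16 (mod 29), x ≡ 5 (mod 17) ⇒ x ≡ 277 (mod 493).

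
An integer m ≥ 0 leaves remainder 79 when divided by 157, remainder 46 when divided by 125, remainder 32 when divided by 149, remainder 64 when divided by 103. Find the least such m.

191690171

The moduli are pairwise coprime; N = 157·125·149·103 = 301184875.
N/157 = 1918375; 1918375 ≡ 149 (mod 157); 149·98 ≡ 1, so inverse 98.
N/125 = 2409479; 2409479 ≡ 104 (mod 125); 104·119 ≡ 1, so inverse 119.
N/149 = 2021375; 2021375 ≡ 41 (mod 149); 41·40 ≡ 1, so inverse 40.
N/103 = 2924125; 2924125 ≡ 58 (mod 103); 58·16 ≡ 1, so inverse 16.
m ≡ 79·1918375·98 + 46·2409479·119 + 32·2021375·40 + 64·2924125·16 = 33623211296.
33623211296 mod 301184875 = 191690171.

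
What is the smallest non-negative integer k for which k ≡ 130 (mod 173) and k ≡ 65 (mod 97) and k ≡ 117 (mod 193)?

From k ≡ 130 (mod 173) write k = 130 + 173t. Substituting into k ≡ 65 (mod 97) gives 173t ≡ 32 (mod 97), and since 76⁻¹ ≡ 60 (mod 97), t ≡ 77. Hence k ≡ 130 + 173·77 = 13451 (mod 16781).
From k ≡ 13451 (mod 16781) write k = 13451 + 16781t. Substituting into k ≡ 117 (mod 193) gives 16781t ≡ 176 (mod 193), and since 183⁻¹ ≡ 135 (mod 193), t ≡ 21. Hence k ≡ 13451 + 16781·21 = 365852 (mod 3238733).

365852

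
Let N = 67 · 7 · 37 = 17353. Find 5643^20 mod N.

12811

Mod 67: 5643 ≡ 15; 15^20 ≡ 14 (mod 67).
Mod 7: 5643 ≡ 1; by Fermat, exponent reduces to 20 mod 6 = 2; 1^2 ≡ 1 (mod 7).
Mod 37: 5643 ≡ 19; 19^20 ≡ 9 (mod 37).
Combine by CRT: x ≡ 14 (mod 67), x ≡ 1 (mod 7), x ≡ 9 (mod 37) ⇒ x ≡ 12811 (mod 17353).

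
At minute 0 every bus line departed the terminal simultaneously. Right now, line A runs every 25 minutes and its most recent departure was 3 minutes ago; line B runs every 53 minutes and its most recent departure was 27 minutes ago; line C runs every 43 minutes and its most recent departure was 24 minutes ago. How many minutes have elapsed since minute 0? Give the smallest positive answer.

The moduli are pairwise coprime; N = 25·53·43 = 56975.
N/25 = 2279; 2279 ≡ 4 (mod 25); 4·19 ≡ 1, so inverse 19.
N/53 = 1075; 1075 ≡ 15 (mod 53); 15·46 ≡ 1, so inverse 46.
N/43 = 1325; 1325 ≡ 35 (mod 43); 35·16 ≡ 1, so inverse 16.
t ≡ 3·2279·19 + 27·1075·46 + 24·1325·16 = 1973853.
1973853 mod 56975 = 36703.

36703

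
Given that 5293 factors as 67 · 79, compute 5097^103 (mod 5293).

Mod 67: 5097 ≡ 5; by Fermat, exponent reduces to 103 mod 66 = 37; 5^37 ≡ 45 (mod 67).
Mod 79: 5097 ≡ 41; by Fermat, exponent reduces to 103 mod 78 = 25; 41^25 ≡ 27 (mod 79).
Combine by CRT: x ≡ 45 (mod 67), x ≡ 27 (mod 79) ⇒ x ≡ 2792 (mod 5293).

2792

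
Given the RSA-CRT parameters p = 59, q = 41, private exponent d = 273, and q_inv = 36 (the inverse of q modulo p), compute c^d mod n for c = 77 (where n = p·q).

1109

d_p = d mod (p−1) = 273 mod 58 = 41; d_q = d mod (q−1) = 33.
m₁ = c^(d_p) mod p: c ≡ 18 (mod 59), and 18^41 mod 59 = 47.
m₂ = c^(d_q) mod q: c ≡ 36 (mod 41), and 36^33 mod 41 = 2.
h = q_inv·(m₁ − m₂) mod p = 36·(47 − 2) mod 59 = 27.
m = m₂ + h·q = 2 + 27·41 = 1109.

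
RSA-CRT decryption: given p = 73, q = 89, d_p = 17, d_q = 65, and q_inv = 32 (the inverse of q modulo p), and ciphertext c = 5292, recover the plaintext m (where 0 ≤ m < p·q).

m₁ = c^(d_p) mod p: c ≡ 36 (mod 73), and 36^17 mod 73 = 71.
m₂ = c^(d_q) mod q: c ≡ 41 (mod 89), and 41^65 mod 89 = 86.
h = q_inv·(m₁ − m₂) mod p = 32·(71 − 86) mod 73 = 31.
m = m₂ + h·q = 86 + 31·89 = 2845.

2845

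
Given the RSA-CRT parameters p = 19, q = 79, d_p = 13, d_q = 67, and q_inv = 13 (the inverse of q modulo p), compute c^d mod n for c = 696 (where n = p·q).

620

m₁ = c^(d_p) mod p: c ≡ 12 (mod 19), and 12^13 mod 19 = 12.
m₂ = c^(d_q) mod q: c ≡ 64 (mod 79), and 64^67 mod 79 = 67.
h = q_inv·(m₁ − m₂) mod p = 13·(12 − 67) mod 19 = 7.
m = m₂ + h·q = 67 + 7·79 = 620.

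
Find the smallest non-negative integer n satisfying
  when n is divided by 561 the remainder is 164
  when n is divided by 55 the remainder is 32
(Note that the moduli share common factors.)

gcd(561, 55) = 11 and 11 | (32 − 164), so the pair is consistent; merging gives n ≡ 1847 (mod 2805), where 2805 = lcm(561, 55).
The solution is unique modulo lcm(561, 55) = 2805.

1847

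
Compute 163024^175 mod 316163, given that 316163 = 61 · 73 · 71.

191630

Mod 61: 163024 ≡ 32; by Fermat, exponent reduces to 175 mod 60 = 55; 32^55 ≡ 29 (mod 61).
Mod 73: 163024 ≡ 15; by Fermat, exponent reduces to 175 mod 72 = 31; 15^31 ≡ 5 (mod 73).
Mod 71: 163024 ≡ 8; by Fermat, exponent reduces to 175 mod 70 = 35; 8^35 ≡ 1 (mod 71).
Combine by CRT: x ≡ 29 (mod 61), x ≡ 5 (mod 73), x ≡ 1 (mod 71) ⇒ x ≡ 191630 (mod 316163).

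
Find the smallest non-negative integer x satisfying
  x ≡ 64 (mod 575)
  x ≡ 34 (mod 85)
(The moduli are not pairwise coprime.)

Combine the congruences pairwise.
gcd(575, 85) = 5 and 5 | (34 − 64), so the pair is consistent; merging gives x ≡ 5814 (mod 9775), where 9775 = lcm(575, 85).
The solution is unique modulo lcm(575, 85) = 9775.

5814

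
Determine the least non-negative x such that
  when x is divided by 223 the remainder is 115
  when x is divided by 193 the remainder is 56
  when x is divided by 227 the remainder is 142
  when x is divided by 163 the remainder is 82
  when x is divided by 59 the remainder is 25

92222968937

From x ≡ 115 (mod 223) write x = 115 + 223t. Substituting into x ≡ 56 (mod 193) gives 223t ≡ 134 (mod 193), and since 30⁻¹ ≡ 148 (mod 193), t ≡ 146. Hence x ≡ 115 + 223·146 = 32673 (mod 43039).
From x ≡ 32673 (mod 43039) write x = 32673 + 43039t. Substituting into x ≡ 142 (mod 227) gives 43039t ≡ 157 (mod 227), and since 136⁻¹ ≡ 222 (mod 227), t ≡ 123. Hence x ≡ 32673 + 43039·123 = 5326470 (mod 9769853).
From x ≡ 5326470 (mod 9769853) write x = 5326470 + 9769853t. Substituting into x ≡ 82 (mod 163) gives 9769853t ≡ 126 (mod 163), and since 122⁻¹ ≡ 159 (mod 163), t ≡ 148. Hence x ≡ 5326470 + 9769853·148 = 1451264714 (mod 1592486039).
From x ≡ 1451264714 (mod 1592486039) write x = 1451264714 + 1592486039t. Substituting into x ≡ 25 (mod 59) gives 1592486039t ≡ 24 (mod 59), and since 47⁻¹ ≡ 54 (mod 59), t ≡ 57. Hence x ≡ 1451264714 + 1592486039·57 = 92222968937 (mod 93956676301).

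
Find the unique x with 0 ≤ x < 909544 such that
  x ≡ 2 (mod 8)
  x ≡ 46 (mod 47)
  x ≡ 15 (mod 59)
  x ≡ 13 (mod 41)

503698

The moduli are pairwise coprime; N = 8·47·59·41 = 909544.
N/8 = 113693; 113693 ≡ 5 (mod 8); 5·5 ≡ 1, so inverse 5.
N/47 = 19352; 19352 ≡ 35 (mod 47); 35·43 ≡ 1, so inverse 43.
N/59 = 15416; 15416 ≡ 17 (mod 59); 17·7 ≡ 1, so inverse 7.
N/41 = 22184; 22184 ≡ 3 (mod 41); 3·14 ≡ 1, so inverse 14.
x ≡ 2·113693·5 + 46·19352·43 + 15·15416·7 + 13·22184·14 = 45071354.
45071354 mod 909544 = 503698.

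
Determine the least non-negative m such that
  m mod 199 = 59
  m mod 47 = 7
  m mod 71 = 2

From m ≡ 59 (mod 199) write m = 59 + 199t. Substituting into m ≡ 7 (mod 47) gives 199t ≡ 42 (mod 47), and since 11⁻¹ ≡ 30 (mod 47), t ≡ 38. Hence m ≡ 59 + 199·38 = 7621 (mod 9353).
From m ≡ 7621 (mod 9353) write m = 7621 + 9353t. Substituting into m ≡ 2 (mod 71) gives 9353t ≡ 49 (mod 71), and since 52⁻¹ ≡ 56 (mod 71), t ≡ 46. Hence m ≡ 7621 + 9353·46 = 437859 (mod 664063).

437859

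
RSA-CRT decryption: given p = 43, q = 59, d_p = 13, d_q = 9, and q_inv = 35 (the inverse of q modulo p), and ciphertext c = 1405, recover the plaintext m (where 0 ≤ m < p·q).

1351

m₁ = c^(d_p) mod p: c ≡ 29 (mod 43), and 29^13 mod 43 = 18.
m₂ = c^(d_q) mod q: c ≡ 48 (mod 59), and 48^9 mod 59 = 53.
h = q_inv·(m₁ − m₂) mod p = 35·(18 − 53) mod 43 = 22.
m = m₂ + h·q = 53 + 22·59 = 1351.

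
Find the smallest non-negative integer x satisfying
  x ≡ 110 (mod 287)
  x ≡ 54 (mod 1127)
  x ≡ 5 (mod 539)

gcd(287, 1127) = 7 and 7 | (54 − 110), so the pair is consistent; merging gives x ≡ 12451 (mod 46207), where 46207 = lcm(287, 1127).
gcd(46207, 539) = 49 and 49 | (5 − 12451), so the pair is consistent; merging gives x ≡ 197279 (mod 508277), where 508277 = lcm(46207, 539).
The solution is unique modulo lcm(287, 1127, 539) = 508277.

197279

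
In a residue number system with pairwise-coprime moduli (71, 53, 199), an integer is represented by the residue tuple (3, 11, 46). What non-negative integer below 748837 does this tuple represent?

From x ≡ 3 (mod 71) write x = 3 + 71t. Substituting into x ≡ 11 (mod 53) gives 71t ≡ 8 (mod 53), and since 18⁻¹ ≡ 3 (mod 53), t ≡ 24. Hence x ≡ 3 + 71·24 = 1707 (mod 3763).
From x ≡ 1707 (mod 3763) write x = 1707 + 3763t. Substituting into x ≡ 46 (mod 199) gives 3763t ≡ 130 (mod 199), and since 181⁻¹ ≡ 11 (mod 199), t ≡ 37. Hence x ≡ 1707 + 3763·37 = 140938 (mod 748837).

140938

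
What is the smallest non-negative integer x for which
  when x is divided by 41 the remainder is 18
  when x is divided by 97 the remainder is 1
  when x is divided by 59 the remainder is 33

From x ≡ 18 (mod 41) write x = 18 + 41t. Substituting into x ≡ 1 (mod 97) gives 41t ≡ 80 (mod 97), and since 41⁻¹ ≡ 71 (mod 97), t ≡ 54. Hence x ≡ 18 + 41·54 = 2232 (mod 3977).
From x ≡ 2232 (mod 3977) write x = 2232 + 3977t. Substituting into x ≡ 33 (mod 59) gives 3977t ≡ 43 (mod 59), and since 24⁻¹ ≡ 32 (mod 59), t ≡ 19. Hence x ≡ 2232 + 3977·19 = 77795 (mod 234643).

77795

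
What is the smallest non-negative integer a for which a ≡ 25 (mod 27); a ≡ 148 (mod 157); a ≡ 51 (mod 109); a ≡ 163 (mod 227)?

68892847

The moduli are pairwise coprime; N = 27·157·109·227 = 104885577.
N/27 = 3884651; 3884651 ≡ 26 (mod 27); 26·26 ≡ 1, so inverse 26.
N/157 = 668061; 668061 ≡ 26 (mod 157); 26·151 ≡ 1, so inverse 151.
N/109 = 962253; 962253 ≡ 1 (mod 109), inverse 1.
N/227 = 462051; 462051 ≡ 106 (mod 227); 106·15 ≡ 1, so inverse 15.
a ≡ 25·3884651·26 + 148·668061·151 + 51·962253·1 + 163·462051·15 = 18633639976.
18633639976 mod 104885577 = 68892847.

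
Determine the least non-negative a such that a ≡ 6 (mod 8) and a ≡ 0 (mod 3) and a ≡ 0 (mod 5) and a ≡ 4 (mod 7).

270

The moduli are pairwise coprime; N = 8·3·5·7 = 840.
N/8 = 105; 105 ≡ 1 (mod 8), inverse 1.
N/3 = 280; 280 ≡ 1 (mod 3), inverse 1.
N/5 = 168; 168 ≡ 3 (mod 5); 3·2 ≡ 1, so inverse 2.
N/7 = 120; 120 ≡ 1 (mod 7), inverse 1.
a ≡ 6·105·1 + 0·280·1 + 0·168·2 + 4·120·1 = 1110.
1110 mod 840 = 270.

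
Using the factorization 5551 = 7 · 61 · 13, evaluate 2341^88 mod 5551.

Mod 7: 2341 ≡ 3; by Fermat, exponent reduces to 88 mod 6 = 4; 3^4 ≡ 4 (mod 7).
Mod 61: 2341 ≡ 23; by Fermat, exponent reduces to 88 mod 60 = 28; 23^28 ≡ 58 (mod 61).
Mod 13: 2341 ≡ 1; by Fermat, exponent reduces to 88 mod 12 = 4; 1^4 ≡ 1 (mod 13).
Combine by CRT: x ≡ 4 (mod 7), x ≡ 58 (mod 61), x ≡ 1 (mod 13) ⇒ x ≡ 4694 (mod 5551).

4694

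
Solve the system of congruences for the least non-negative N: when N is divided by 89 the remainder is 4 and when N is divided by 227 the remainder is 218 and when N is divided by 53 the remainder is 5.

988349

From N ≡ 4 (mod 89) write N = 4 + 89t. Substituting into N ≡ 218 (mod 227) gives 89t ≡ 214 (mod 227), and since 89⁻¹ ≡ 176 (mod 227), t ≡ 209. Hence N ≡ 4 + 89·209 = 18605 (mod 20203).
From N ≡ 18605 (mod 20203) write N = 18605 + 20203t. Substituting into N ≡ 5 (mod 53) gives 20203t ≡ 3 (mod 53), and since 10⁻¹ ≡ 16 (mod 53), t ≡ 48. Hence N ≡ 18605 + 20203·48 = 988349 (mod 1070759).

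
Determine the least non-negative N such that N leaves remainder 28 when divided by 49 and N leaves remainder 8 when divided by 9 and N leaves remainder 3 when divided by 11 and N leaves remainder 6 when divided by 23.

72548

From N ≡ 28 (mod 49) write N = 28 + 49t. Substituting into N ≡ 8 (mod 9) gives 49t ≡ 7 (mod 9), and since 4⁻¹ ≡ 7 (mod 9), t ≡ 4. Hence N ≡ 28 + 49·4 = 224 (mod 441).
From N ≡ 224 (mod 441) write N = 224 + 441t. Substituting into N ≡ 3 (mod 11) gives 441t ≡ 10 (mod 11), and since 1⁻¹ ≡ 1 (mod 11), t ≡ 10. Hence N ≡ 224 + 441·10 = 4634 (mod 4851).
From N ≡ 4634 (mod 4851) write N = 4634 + 4851t. Substituting into N ≡ 6 (mod 23) gives 4851t ≡ 18 (mod 23), and since 21⁻¹ ≡ 11 (mod 23), t ≡ 14. Hence N ≡ 4634 + 4851·14 = 72548 (mod 111573).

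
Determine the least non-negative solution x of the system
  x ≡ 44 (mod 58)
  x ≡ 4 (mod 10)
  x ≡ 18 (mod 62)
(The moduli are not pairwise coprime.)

gcd(58, 10) = 2 and 2 | (4 − 44), so the pair is consistent; merging gives x ≡ 44 (mod 290), where 290 = lcm(58, 10).
gcd(290, 62) = 2 and 2 | (18 − 44), so the pair is consistent; merging gives x ≡ 6714 (mod 8990), where 8990 = lcm(290, 62).
The solution is unique modulo lcm(58, 10, 62) = 8990.

6714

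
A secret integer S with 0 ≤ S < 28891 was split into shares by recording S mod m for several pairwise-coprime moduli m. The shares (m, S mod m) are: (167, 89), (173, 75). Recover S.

From S ≡ 89 (mod 167) write S = 89 + 167t. Substituting into S ≡ 75 (mod 173) gives 167t ≡ 159 (mod 173), and since 167⁻¹ ≡ 144 (mod 173), t ≡ 60. Hence S ≡ 89 + 167·60 = 10109 (mod 28891).

10109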